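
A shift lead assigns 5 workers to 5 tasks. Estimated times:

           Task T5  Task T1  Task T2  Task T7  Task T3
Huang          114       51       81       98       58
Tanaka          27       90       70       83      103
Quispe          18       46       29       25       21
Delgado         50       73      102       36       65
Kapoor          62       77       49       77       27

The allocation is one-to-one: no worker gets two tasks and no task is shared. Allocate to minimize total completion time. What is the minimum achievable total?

Min total: 170 min

Optimal: Huang→Task T1 (51 min), Tanaka→Task T5 (27 min), Quispe→Task T2 (29 min), Delgado→Task T7 (36 min), Kapoor→Task T3 (27 min) — total 51+27+29+36+27 = 170 min.
Next-best assignment: Huang→Task T1, Tanaka→Task T5, Quispe→Task T3, Delgado→Task T7, Kapoor→Task T2 = 184 min.
Swapping Delgado↔Tanaka (Delgado→Task T5 50 min, Tanaka→Task T7 83 min) adds 70.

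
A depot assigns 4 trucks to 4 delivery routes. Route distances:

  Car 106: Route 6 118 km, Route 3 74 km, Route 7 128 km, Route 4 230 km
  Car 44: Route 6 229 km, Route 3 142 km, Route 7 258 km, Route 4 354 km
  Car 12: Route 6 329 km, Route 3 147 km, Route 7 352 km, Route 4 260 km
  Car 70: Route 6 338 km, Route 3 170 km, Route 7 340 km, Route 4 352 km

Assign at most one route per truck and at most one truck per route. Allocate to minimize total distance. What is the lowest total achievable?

Optimal: Car 106→Route 7 (128 km), Car 44→Route 6 (229 km), Car 12→Route 4 (260 km), Car 70→Route 3 (170 km) — total 128+229+260+170 = 787 km.
Column-greedy (each route in turn goes to its cheapest remaining truck) gives 860 km, worse by 73.

Min total: 787 km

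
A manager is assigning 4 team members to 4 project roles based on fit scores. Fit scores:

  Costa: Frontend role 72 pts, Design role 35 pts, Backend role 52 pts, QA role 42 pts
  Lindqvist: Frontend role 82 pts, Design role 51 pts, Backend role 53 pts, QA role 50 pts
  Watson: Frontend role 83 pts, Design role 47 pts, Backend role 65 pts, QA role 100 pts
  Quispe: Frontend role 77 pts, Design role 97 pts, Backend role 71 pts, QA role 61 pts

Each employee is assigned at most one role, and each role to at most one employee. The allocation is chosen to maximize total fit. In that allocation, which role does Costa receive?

Costa receives Backend role.

Optimal: Costa→Backend role (52 pts), Lindqvist→Frontend role (82 pts), Watson→QA role (100 pts), Quispe→Design role (97 pts) — total 52+82+100+97 = 331 pts.
Row-greedy (each employee in turn takes its best remaining role) gives 322 pts, worse by 9.
Costa's own top role is Frontend role (72 pts), but forcing Costa→Frontend role and reassigning the rest optimally gives only 322 pts — worse by 9.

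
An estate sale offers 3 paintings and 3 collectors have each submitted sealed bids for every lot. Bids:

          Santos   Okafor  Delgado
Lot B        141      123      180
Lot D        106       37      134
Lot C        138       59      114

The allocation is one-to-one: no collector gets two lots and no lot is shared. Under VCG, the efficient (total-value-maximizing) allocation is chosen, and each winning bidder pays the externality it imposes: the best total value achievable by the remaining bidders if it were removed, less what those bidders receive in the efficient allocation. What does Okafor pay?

Okafor pays $46.

Efficient allocation: Santos→Lot C ($138), Okafor→Lot B ($123), Delgado→Lot D ($134); total welfare W = $395.
Okafor receives Lot B at value $123, so the others get W − 123 = $272.
Without Okafor: best allocation of the remaining 2 bidders over all 3 lots is Santos→Lot C ($138), Delgado→Lot B ($180), total $318.
VCG payment = (others' best without Okafor) − (others' welfare with Okafor) = 318 − 272 = $46.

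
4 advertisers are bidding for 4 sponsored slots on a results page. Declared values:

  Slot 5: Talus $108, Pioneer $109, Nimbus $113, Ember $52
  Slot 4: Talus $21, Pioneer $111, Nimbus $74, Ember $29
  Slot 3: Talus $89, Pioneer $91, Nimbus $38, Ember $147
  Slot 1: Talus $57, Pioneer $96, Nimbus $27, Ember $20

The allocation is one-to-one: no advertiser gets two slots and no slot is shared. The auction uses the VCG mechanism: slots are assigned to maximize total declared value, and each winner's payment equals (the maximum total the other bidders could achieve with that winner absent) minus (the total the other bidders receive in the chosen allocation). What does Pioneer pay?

Efficient allocation: Talus→Slot 1 ($57), Pioneer→Slot 4 ($111), Nimbus→Slot 5 ($113), Ember→Slot 3 ($147); total welfare W = $428.
Pioneer receives Slot 4 at value $111, so the others get W − 111 = $317.
Without Pioneer: best allocation of the remaining 3 bidders over all 4 slots is Talus→Slot 5 ($108), Nimbus→Slot 4 ($74), Ember→Slot 3 ($147), total $329.
VCG payment = (others' best without Pioneer) − (others' welfare with Pioneer) = 329 − 317 = $12.

Pioneer pays $12.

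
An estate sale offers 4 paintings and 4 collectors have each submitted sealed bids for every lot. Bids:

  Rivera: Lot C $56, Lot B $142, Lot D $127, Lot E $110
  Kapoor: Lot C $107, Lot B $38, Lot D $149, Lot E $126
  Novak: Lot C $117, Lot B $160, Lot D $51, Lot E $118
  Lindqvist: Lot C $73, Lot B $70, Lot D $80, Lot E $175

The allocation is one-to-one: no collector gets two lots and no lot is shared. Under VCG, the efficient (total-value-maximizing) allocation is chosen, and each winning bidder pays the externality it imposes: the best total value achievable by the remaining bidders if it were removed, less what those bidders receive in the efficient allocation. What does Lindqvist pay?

Efficient allocation: Rivera→Lot B ($142), Kapoor→Lot D ($149), Novak→Lot C ($117), Lindqvist→Lot E ($175); total welfare W = $583.
Lindqvist receives Lot E at value $175, so the others get W − 175 = $408.
Without Lindqvist: best allocation of the remaining 3 bidders over all 4 lots is Rivera→Lot E ($110), Kapoor→Lot D ($149), Novak→Lot B ($160), total $419.
VCG payment = (others' best without Lindqvist) − (others' welfare with Lindqvist) = 419 − 408 = $11.

Lindqvist pays $11.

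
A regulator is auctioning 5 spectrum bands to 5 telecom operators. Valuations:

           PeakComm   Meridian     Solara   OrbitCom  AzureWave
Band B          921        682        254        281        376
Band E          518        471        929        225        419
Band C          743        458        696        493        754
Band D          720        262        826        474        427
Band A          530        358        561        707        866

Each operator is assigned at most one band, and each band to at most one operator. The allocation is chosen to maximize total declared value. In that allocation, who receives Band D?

PeakComm receives Band D.

Optimal: PeakComm→Band D ($720M), Meridian→Band B ($682M), Solara→Band E ($929M), OrbitCom→Band A ($707M), AzureWave→Band C ($754M) — total 720+682+929+707+754 = $3792M.
Max-entry greedy (repeatedly take the single best remaining cell) gives $3471M, worse by 321.
No other one-to-one assignment exceeds $3792M.
PeakComm's own top band is Band B ($921M), but forcing PeakComm→Band B and reassigning the rest optimally gives only $3679M — worse by 113.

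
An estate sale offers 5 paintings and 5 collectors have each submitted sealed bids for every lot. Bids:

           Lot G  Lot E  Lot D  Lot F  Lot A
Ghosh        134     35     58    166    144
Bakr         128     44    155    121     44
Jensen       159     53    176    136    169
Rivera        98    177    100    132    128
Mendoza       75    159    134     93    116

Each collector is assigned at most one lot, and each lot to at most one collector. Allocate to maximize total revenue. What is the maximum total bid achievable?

This is the linear assignment problem.
Optimal: Ghosh→Lot F ($166), Bakr→Lot G ($128), Jensen→Lot A ($169), Rivera→Lot E ($177), Mendoza→Lot D ($134) — total 166+128+169+177+134 = $774.
Row-greedy (each collector in turn takes its best remaining lot) gives $742, worse by 32.

Maximum total: $774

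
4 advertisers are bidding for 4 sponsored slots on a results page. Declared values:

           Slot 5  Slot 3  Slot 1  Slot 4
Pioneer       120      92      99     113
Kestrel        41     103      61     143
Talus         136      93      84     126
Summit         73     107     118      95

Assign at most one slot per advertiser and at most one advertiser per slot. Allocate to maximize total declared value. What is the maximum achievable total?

Max total: $489

Treat this as an assignment problem: match each advertiser to one slot.
Optimal: Pioneer→Slot 3 ($92), Kestrel→Slot 4 ($143), Talus→Slot 5 ($136), Summit→Slot 1 ($118) — total 92+143+136+118 = $489.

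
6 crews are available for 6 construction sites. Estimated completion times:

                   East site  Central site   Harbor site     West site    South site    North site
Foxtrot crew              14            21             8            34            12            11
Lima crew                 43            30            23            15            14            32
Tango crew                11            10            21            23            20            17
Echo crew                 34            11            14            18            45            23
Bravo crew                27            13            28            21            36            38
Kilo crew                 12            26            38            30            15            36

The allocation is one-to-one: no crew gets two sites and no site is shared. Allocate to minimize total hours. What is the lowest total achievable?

This is a one-to-one assignment (minimum-cost bipartite matching).
Optimal: Foxtrot crew→North site (11 hours), Lima crew→West site (15 hours), Tango crew→East site (11 hours), Echo crew→Harbor site (14 hours), Bravo crew→Central site (13 hours), Kilo crew→South site (15 hours) — total 11+15+11+14+13+15 = 79 hours.
Min-entry greedy (repeatedly take the single cheapest remaining cell) gives 100 hours, worse by 21.
Swapping Lima crew↔Bravo crew (Lima crew→Central site 30 hours, Bravo crew→West site 21 hours) adds 23.

Min total: 79 hours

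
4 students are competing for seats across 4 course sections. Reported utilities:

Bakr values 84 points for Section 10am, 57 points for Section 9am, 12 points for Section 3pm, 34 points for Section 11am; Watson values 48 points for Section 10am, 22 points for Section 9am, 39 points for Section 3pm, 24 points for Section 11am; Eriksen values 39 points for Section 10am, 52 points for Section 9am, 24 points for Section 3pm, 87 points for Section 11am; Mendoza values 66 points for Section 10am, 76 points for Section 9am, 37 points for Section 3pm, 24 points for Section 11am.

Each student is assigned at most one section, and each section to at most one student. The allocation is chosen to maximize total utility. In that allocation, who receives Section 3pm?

This is the linear assignment problem.
Optimal: Bakr→Section 10am (84 points), Watson→Section 3pm (39 points), Eriksen→Section 11am (87 points), Mendoza→Section 9am (76 points) — total 84+39+87+76 = 286 points.
Next-best assignment: Bakr→Section 9am, Watson→Section 3pm, Eriksen→Section 11am, Mendoza→Section 10am = 249 points.
Swapping Bakr↔Watson (Bakr→Section 3pm 12 points, Watson→Section 10am 48 points) loses 63.
No other one-to-one assignment exceeds 286 points.
Watson's own top section is Section 10am (48 points), but forcing Watson→Section 10am and reassigning the rest optimally gives only 229 points — worse by 57.

Watson receives Section 3pm.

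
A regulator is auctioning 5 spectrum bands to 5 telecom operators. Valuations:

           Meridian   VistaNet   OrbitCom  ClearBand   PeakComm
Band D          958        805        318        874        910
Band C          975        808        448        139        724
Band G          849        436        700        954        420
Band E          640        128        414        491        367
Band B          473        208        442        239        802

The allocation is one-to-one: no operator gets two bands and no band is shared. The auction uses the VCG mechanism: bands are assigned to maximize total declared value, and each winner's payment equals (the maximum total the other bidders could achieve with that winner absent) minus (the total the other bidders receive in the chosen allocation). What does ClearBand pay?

ClearBand pays $286M.

Efficient allocation: Meridian→Band C ($975M), VistaNet→Band D ($805M), OrbitCom→Band E ($414M), ClearBand→Band G ($954M), PeakComm→Band B ($802M); total welfare W = $3950M.
ClearBand receives Band G at value $954M, so the others get W − 954 = $2996M.
Without ClearBand: best allocation of the remaining 4 bidders over all 5 bands is Meridian→Band C ($975M), VistaNet→Band D ($805M), OrbitCom→Band G ($700M), PeakComm→Band B ($802M), total $3282M.
VCG payment = (others' best without ClearBand) − (others' welfare with ClearBand) = 3282 − 2996 = $286M.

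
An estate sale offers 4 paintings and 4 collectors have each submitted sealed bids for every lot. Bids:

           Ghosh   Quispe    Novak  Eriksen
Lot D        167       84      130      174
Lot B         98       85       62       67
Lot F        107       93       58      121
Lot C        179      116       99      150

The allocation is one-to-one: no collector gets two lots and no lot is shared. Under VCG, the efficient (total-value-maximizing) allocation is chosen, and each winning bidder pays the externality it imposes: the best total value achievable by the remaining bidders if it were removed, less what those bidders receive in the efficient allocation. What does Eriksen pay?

Efficient allocation: Ghosh→Lot C ($179), Quispe→Lot B ($85), Novak→Lot D ($130), Eriksen→Lot F ($121); total welfare W = $515.
Eriksen receives Lot F at value $121, so the others get W − 121 = $394.
Without Eriksen: best allocation of the remaining 3 bidders over all 4 lots is Ghosh→Lot C ($179), Quispe→Lot F ($93), Novak→Lot D ($130), total $402.
VCG payment = (others' best without Eriksen) − (others' welfare with Eriksen) = 402 − 394 = $8.

Eriksen pays $8.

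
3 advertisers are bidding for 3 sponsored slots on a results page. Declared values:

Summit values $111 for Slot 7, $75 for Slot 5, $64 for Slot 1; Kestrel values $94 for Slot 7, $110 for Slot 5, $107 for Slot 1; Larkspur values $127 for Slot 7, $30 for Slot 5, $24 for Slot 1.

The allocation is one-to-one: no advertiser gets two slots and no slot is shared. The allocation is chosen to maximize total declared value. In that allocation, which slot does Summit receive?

Summit receives Slot 5.

Optimal: Summit→Slot 5 ($75), Kestrel→Slot 1 ($107), Larkspur→Slot 7 ($127) — total 75+107+127 = $309.
Column-greedy (each slot in turn goes to its best remaining advertiser) gives $301, worse by 8.
Swapping Larkspur↔Summit (Larkspur→Slot 5 $30, Summit→Slot 7 $111) loses 61.
Summit's own top slot is Slot 7 ($111), but forcing Summit→Slot 7 and reassigning the rest optimally gives only $248 — worse by 61.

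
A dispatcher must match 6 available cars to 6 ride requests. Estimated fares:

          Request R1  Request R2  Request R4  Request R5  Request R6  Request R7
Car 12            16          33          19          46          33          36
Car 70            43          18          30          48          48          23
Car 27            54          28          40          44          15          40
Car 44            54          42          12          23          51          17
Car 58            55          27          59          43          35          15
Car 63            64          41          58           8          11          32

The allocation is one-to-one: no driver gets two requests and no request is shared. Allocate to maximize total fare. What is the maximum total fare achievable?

Max total: $299

This is a one-to-one assignment (maximum-weight bipartite matching).
Optimal: Car 12→Request R5 ($46), Car 70→Request R6 ($48), Car 27→Request R7 ($40), Car 44→Request R2 ($42), Car 58→Request R4 ($59), Car 63→Request R1 ($64) — total 46+48+40+42+59+64 = $299.
Max-entry greedy (repeatedly take the single best remaining cell) gives $295, worse by 4.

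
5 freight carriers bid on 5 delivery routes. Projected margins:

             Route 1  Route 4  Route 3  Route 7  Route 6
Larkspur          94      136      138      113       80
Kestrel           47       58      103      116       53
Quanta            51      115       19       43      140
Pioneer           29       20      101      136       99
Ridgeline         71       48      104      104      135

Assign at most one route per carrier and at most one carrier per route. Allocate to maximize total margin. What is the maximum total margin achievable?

Maximum total: $586k

Treat this as an assignment problem: match each carrier to one route.
Optimal: Larkspur→Route 4 ($136k), Kestrel→Route 3 ($103k), Quanta→Route 6 ($140k), Pioneer→Route 7 ($136k), Ridgeline→Route 1 ($71k) — total 136+103+140+136+71 = $586k.
Row-greedy (each carrier in turn takes its best remaining route) gives $471k, worse by 115.
Swapping Ridgeline↔Pioneer (Ridgeline→Route 7 $104k, Pioneer→Route 1 $29k) loses 74.
Checked against all permutations: $586k is optimal.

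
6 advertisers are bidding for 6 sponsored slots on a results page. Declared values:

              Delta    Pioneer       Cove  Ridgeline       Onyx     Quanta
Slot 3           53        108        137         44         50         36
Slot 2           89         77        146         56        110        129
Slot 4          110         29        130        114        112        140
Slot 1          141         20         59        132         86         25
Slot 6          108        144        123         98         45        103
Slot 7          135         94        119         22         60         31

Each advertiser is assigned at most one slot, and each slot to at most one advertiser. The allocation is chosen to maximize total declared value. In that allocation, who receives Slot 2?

Optimal: Delta→Slot 7 ($135), Pioneer→Slot 6 ($144), Cove→Slot 3 ($137), Ridgeline→Slot 1 ($132), Onyx→Slot 2 ($110), Quanta→Slot 4 ($140) — total 135+144+137+132+110+140 = $798.
Max-entry greedy (repeatedly take the single best remaining cell) gives $675, worse by 123.
Next-best assignment: Delta→Slot 7, Pioneer→Slot 6, Cove→Slot 3, Ridgeline→Slot 1, Onyx→Slot 4, Quanta→Slot 2 = $789.
Swapping Pioneer↔Ridgeline (Pioneer→Slot 1 $20, Ridgeline→Slot 6 $98) loses 158.
Onyx's own top slot is Slot 4 ($112), but forcing Onyx→Slot 4 and reassigning the rest optimally gives only $789 — worse by 9.

Onyx receives Slot 2.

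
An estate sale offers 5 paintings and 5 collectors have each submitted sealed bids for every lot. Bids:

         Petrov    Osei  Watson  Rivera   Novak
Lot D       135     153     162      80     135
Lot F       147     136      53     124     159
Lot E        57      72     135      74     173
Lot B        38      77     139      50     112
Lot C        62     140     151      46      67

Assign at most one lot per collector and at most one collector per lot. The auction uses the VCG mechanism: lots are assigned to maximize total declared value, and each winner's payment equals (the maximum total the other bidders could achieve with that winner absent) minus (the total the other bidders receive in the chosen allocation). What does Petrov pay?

Efficient allocation: Petrov→Lot D ($135), Osei→Lot C ($140), Watson→Lot B ($139), Rivera→Lot F ($124), Novak→Lot E ($173); total welfare W = $711.
Petrov receives Lot D at value $135, so the others get W − 135 = $576.
Without Petrov: best allocation of the remaining 4 bidders over all 5 lots is Osei→Lot D ($153), Watson→Lot C ($151), Rivera→Lot F ($124), Novak→Lot E ($173), total $601.
VCG payment = (others' best without Petrov) − (others' welfare with Petrov) = 601 − 576 = $25.

Petrov pays $25.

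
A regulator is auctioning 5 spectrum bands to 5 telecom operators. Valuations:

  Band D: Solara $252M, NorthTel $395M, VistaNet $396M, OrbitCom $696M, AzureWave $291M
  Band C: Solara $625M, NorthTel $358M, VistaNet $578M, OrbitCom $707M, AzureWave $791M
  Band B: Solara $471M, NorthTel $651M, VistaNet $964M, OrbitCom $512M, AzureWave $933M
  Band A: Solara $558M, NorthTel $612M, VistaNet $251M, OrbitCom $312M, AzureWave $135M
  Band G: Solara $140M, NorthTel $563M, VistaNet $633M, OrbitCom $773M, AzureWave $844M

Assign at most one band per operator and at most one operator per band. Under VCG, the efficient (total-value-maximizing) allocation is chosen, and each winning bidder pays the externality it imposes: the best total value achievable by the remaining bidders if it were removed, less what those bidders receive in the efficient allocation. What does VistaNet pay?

VistaNet pays $166M.

Efficient allocation: Solara→Band C ($625M), NorthTel→Band A ($612M), VistaNet→Band B ($964M), OrbitCom→Band D ($696M), AzureWave→Band G ($844M); total welfare W = $3741M.
VistaNet receives Band B at value $964M, so the others get W − 964 = $2777M.
Without VistaNet: best allocation of the remaining 4 bidders over all 5 bands is Solara→Band C ($625M), NorthTel→Band A ($612M), OrbitCom→Band G ($773M), AzureWave→Band B ($933M), total $2943M.
VCG payment = (others' best without VistaNet) − (others' welfare with VistaNet) = 2943 − 2777 = $166M.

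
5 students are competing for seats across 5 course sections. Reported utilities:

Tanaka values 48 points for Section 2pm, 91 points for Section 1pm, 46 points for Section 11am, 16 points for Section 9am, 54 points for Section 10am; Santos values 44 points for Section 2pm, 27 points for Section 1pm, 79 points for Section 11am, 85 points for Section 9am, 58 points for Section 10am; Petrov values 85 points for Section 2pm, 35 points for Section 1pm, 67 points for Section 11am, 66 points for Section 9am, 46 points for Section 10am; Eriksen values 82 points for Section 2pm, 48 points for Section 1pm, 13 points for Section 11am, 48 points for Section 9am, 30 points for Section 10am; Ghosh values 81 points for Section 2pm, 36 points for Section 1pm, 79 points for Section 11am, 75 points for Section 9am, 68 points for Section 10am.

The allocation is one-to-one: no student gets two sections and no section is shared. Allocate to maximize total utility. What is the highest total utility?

Max total: 393 points

Optimal: Tanaka→Section 1pm (91 points), Santos→Section 9am (85 points), Petrov→Section 11am (67 points), Eriksen→Section 2pm (82 points), Ghosh→Section 10am (68 points) — total 91+85+67+82+68 = 393 points.
Swapping Petrov↔Ghosh (Petrov→Section 10am 46 points, Ghosh→Section 11am 79 points) loses 10.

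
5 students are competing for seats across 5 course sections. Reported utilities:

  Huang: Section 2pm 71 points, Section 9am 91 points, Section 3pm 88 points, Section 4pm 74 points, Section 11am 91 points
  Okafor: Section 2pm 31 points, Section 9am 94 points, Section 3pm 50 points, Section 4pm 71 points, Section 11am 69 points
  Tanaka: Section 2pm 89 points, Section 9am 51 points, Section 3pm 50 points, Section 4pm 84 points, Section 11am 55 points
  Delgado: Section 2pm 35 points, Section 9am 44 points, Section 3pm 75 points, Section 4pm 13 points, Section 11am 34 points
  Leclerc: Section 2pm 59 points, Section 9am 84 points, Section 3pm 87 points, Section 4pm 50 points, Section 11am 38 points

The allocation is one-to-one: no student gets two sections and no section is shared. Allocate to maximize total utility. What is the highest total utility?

Max total: 410 points

Optimal: Huang→Section 11am (91 points), Okafor→Section 4pm (71 points), Tanaka→Section 2pm (89 points), Delgado→Section 3pm (75 points), Leclerc→Section 9am (84 points) — total 91+71+89+75+84 = 410 points.
Next-best assignment: Huang→Section 11am, Okafor→Section 9am, Tanaka→Section 4pm, Delgado→Section 3pm, Leclerc→Section 2pm = 403 points.
Every other assignment is strictly worse.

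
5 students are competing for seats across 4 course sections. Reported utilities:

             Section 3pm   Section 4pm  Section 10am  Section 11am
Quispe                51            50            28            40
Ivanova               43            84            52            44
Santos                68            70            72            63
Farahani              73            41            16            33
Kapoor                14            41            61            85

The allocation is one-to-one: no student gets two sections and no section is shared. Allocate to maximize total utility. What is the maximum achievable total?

Max total: 314 points

Optimal: Farahani→Section 3pm (73 points), Ivanova→Section 4pm (84 points), Santos→Section 10am (72 points), Kapoor→Section 11am (85 points) — total 73+84+72+85 = 314 points.
Row-greedy (each student in turn takes its best remaining section) gives 240 points, worse by 74.
Next-best assignment: Quispe→Section 3pm, Ivanova→Section 4pm, Santos→Section 10am, Kapoor→Section 11am = 292 points.
No other one-to-one assignment exceeds 314 points.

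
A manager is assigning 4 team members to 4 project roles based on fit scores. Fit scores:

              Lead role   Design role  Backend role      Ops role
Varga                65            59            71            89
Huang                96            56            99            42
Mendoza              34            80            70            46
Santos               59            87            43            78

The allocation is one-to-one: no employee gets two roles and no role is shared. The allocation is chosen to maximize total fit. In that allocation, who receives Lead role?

Huang receives Lead role.

This is the linear assignment problem.
Optimal: Varga→Ops role (89 pts), Huang→Lead role (96 pts), Mendoza→Backend role (70 pts), Santos→Design role (87 pts) — total 89+96+70+87 = 342 pts.
Row-greedy (each employee in turn takes its best remaining role) gives 327 pts, worse by 15.
Next-best assignment: Varga→Ops role, Huang→Backend role, Mendoza→Design role, Santos→Lead role = 327 pts.
Swapping Mendoza↔Santos (Mendoza→Design role 80 pts, Santos→Backend role 43 pts) loses 34.
Checked against all permutations: 342 pts is optimal.
Huang's own top role is Backend role (99 pts), but forcing Huang→Backend role and reassigning the rest optimally gives only 327 pts — worse by 15.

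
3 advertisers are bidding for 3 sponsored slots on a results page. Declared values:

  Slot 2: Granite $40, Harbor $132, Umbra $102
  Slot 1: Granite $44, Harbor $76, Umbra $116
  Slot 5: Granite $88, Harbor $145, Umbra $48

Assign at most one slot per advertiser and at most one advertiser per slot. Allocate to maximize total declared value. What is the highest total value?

This is a one-to-one assignment (maximum-weight bipartite matching).
Optimal: Granite→Slot 5 ($88), Harbor→Slot 2 ($132), Umbra→Slot 1 ($116) — total 88+132+116 = $336.
Max-entry greedy (repeatedly take the single best remaining cell) gives $301, worse by 35.
Swapping Granite↔Harbor (Granite→Slot 2 $40, Harbor→Slot 5 $145) loses 35.
Checked against all permutations: $336 is optimal.

Max total: $336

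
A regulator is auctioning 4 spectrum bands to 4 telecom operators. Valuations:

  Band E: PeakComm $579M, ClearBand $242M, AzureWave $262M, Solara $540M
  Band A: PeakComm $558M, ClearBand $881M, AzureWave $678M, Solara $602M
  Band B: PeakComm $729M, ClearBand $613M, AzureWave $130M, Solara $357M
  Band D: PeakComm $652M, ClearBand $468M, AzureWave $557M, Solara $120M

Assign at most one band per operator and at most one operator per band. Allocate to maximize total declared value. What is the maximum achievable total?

This is a one-to-one assignment (maximum-weight bipartite matching).
Optimal: PeakComm→Band B ($729M), ClearBand→Band A ($881M), AzureWave→Band D ($557M), Solara→Band E ($540M) — total 729+881+557+540 = $2707M.
Column-greedy (each band in turn goes to its best remaining operator) gives $2374M, worse by 333.
Swapping AzureWave↔Solara (AzureWave→Band E $262M, Solara→Band D $120M) loses 715.
Every other assignment is strictly worse.

Maximum total: $2707M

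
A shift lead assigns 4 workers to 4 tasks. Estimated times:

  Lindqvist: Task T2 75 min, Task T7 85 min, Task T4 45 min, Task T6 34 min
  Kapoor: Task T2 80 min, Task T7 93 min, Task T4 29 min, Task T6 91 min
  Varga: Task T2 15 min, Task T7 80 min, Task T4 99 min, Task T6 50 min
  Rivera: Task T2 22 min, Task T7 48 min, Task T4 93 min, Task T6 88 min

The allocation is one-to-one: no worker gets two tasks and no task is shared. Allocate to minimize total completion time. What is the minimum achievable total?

Min total: 126 min

This is the linear assignment problem.
Optimal: Lindqvist→Task T6 (34 min), Kapoor→Task T4 (29 min), Varga→Task T2 (15 min), Rivera→Task T7 (48 min) — total 34+29+15+48 = 126 min.
Next-best assignment: Lindqvist→Task T6, Kapoor→Task T4, Varga→Task T7, Rivera→Task T2 = 165 min.
Swapping Varga↔Lindqvist (Varga→Task T6 50 min, Lindqvist→Task T2 75 min) adds 76.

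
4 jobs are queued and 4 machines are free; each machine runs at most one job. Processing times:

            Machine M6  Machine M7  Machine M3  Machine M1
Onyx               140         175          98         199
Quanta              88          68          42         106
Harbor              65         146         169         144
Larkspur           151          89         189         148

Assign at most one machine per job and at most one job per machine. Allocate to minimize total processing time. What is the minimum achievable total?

Treat this as an assignment problem: match each job to one machine.
Optimal: Onyx→Machine M3 (98 min), Quanta→Machine M1 (106 min), Harbor→Machine M6 (65 min), Larkspur→Machine M7 (89 min) — total 98+106+65+89 = 358 min.
Column-greedy (each machine in turn goes to its cheapest remaining job) gives 379 min, worse by 21.
Next-best assignment: Onyx→Machine M3, Quanta→Machine M7, Harbor→Machine M6, Larkspur→Machine M1 = 379 min.

Min total: 358 min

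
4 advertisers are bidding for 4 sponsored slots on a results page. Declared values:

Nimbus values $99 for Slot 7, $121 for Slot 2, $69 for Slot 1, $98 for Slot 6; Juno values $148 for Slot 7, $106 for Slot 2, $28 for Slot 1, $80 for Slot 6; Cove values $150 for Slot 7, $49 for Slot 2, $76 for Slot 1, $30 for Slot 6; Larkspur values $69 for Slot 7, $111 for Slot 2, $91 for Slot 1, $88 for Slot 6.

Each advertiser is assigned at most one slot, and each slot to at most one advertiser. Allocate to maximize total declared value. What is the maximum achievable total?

Max total: $445

Treat this as an assignment problem: match each advertiser to one slot.
Optimal: Nimbus→Slot 6 ($98), Juno→Slot 2 ($106), Cove→Slot 7 ($150), Larkspur→Slot 1 ($91) — total 98+106+150+91 = $445.
Row-greedy (each advertiser in turn takes its best remaining slot) gives $433, worse by 12.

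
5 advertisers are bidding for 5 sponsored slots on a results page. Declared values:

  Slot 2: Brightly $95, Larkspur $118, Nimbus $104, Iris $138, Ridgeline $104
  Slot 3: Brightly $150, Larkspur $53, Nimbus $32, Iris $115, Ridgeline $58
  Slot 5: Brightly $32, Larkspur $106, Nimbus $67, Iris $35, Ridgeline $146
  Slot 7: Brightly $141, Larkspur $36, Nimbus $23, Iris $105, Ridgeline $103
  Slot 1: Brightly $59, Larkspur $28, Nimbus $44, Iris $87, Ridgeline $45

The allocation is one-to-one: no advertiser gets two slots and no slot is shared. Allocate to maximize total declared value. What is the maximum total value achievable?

Treat this as an assignment problem: match each advertiser to one slot.
Optimal: Brightly→Slot 7 ($141), Larkspur→Slot 2 ($118), Nimbus→Slot 1 ($44), Iris→Slot 3 ($115), Ridgeline→Slot 5 ($146) — total 141+118+44+115+146 = $564.
Max-entry greedy (repeatedly take the single best remaining cell) gives $514, worse by 50.
Checked against all permutations: $564 is optimal.

Maximum total: $564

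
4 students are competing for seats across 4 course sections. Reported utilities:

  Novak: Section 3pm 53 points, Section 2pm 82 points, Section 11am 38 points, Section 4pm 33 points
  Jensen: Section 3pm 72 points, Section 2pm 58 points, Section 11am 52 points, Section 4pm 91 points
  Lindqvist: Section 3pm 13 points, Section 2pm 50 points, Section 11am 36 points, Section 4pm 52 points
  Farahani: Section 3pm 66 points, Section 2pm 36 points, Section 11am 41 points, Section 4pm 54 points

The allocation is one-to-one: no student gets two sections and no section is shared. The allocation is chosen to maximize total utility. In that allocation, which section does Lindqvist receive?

Optimal: Novak→Section 2pm (82 points), Jensen→Section 4pm (91 points), Lindqvist→Section 11am (36 points), Farahani→Section 3pm (66 points) — total 82+91+36+66 = 275 points.
Column-greedy (each section in turn goes to its best remaining student) gives 247 points, worse by 28.
Swapping Jensen↔Farahani (Jensen→Section 3pm 72 points, Farahani→Section 4pm 54 points) loses 31.
Lindqvist's own top section is Section 4pm (52 points), but forcing Lindqvist→Section 4pm and reassigning the rest optimally gives only 252 points — worse by 23.

Lindqvist receives Section 11am.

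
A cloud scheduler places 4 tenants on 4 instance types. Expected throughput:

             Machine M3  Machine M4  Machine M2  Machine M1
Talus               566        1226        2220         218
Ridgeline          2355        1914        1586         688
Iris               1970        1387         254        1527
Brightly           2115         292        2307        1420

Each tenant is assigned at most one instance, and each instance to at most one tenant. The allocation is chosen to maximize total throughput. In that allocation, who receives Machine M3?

Optimal: Talus→Machine M2 (2220 ops/s), Ridgeline→Machine M4 (1914 ops/s), Iris→Machine M1 (1527 ops/s), Brightly→Machine M3 (2115 ops/s) — total 2220+1914+1527+2115 = 7776 ops/s.
Row-greedy (each tenant in turn takes its best remaining instance) gives 6394 ops/s, worse by 1382.
Next-best assignment: Talus→Machine M2, Ridgeline→Machine M4, Iris→Machine M3, Brightly→Machine M1 = 7524 ops/s.
Swapping Talus↔Brightly (Talus→Machine M3 566 ops/s, Brightly→Machine M2 2307 ops/s) loses 1462.
Brightly's own top instance is Machine M2 (2307 ops/s), but forcing Brightly→Machine M2 and reassigning the rest optimally gives only 7415 ops/s — worse by 361.

Brightly receives Machine M3.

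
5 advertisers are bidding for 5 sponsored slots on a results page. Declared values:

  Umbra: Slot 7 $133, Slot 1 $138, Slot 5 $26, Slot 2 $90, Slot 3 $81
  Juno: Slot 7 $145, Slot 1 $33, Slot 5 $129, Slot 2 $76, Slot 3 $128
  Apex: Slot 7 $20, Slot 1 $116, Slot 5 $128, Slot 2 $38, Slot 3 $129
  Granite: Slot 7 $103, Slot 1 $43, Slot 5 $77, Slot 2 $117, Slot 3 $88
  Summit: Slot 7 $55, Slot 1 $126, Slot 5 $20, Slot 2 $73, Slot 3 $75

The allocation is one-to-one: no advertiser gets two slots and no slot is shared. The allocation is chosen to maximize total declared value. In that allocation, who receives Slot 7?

Optimal: Umbra→Slot 7 ($133), Juno→Slot 5 ($129), Apex→Slot 3 ($129), Granite→Slot 2 ($117), Summit→Slot 1 ($126) — total 133+129+129+117+126 = $634.
Next-best assignment: Umbra→Slot 7, Juno→Slot 3, Apex→Slot 5, Granite→Slot 2, Summit→Slot 1 = $632.
Umbra's own top slot is Slot 1 ($138), but forcing Umbra→Slot 1 and reassigning the rest optimally gives only $603 — worse by 31.

Umbra receives Slot 7.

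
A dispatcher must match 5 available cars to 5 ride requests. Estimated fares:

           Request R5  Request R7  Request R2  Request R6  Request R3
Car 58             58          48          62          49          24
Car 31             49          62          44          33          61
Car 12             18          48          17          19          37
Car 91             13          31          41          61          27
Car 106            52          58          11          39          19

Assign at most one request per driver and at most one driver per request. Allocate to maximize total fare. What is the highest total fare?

This is a one-to-one assignment (maximum-weight bipartite matching).
Optimal: Car 58→Request R2 ($62), Car 31→Request R3 ($61), Car 12→Request R7 ($48), Car 91→Request R6 ($61), Car 106→Request R5 ($52) — total 62+61+48+61+52 = $284.
Column-greedy (each request in turn goes to its best remaining driver) gives $237, worse by 47.
Next-best assignment: Car 58→Request R2, Car 31→Request R7, Car 12→Request R3, Car 91→Request R6, Car 106→Request R5 = $274.
Checked against all permutations: $284 is optimal.

Max total: $284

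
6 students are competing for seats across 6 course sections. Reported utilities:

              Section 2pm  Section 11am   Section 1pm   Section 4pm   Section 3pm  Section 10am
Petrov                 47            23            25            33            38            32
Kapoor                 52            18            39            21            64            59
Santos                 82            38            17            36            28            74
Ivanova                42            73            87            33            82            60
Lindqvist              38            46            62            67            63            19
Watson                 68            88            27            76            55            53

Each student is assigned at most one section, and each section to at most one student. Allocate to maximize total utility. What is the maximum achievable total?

Maximum total: 427 points

Optimal: Petrov→Section 2pm (47 points), Kapoor→Section 3pm (64 points), Santos→Section 10am (74 points), Ivanova→Section 1pm (87 points), Lindqvist→Section 4pm (67 points), Watson→Section 11am (88 points) — total 47+64+74+87+67+88 = 427 points.
Next-best assignment: Petrov→Section 3pm, Kapoor→Section 10am, Santos→Section 2pm, Ivanova→Section 1pm, Lindqvist→Section 4pm, Watson→Section 11am = 421 points.
Swapping Petrov↔Lindqvist (Petrov→Section 4pm 33 points, Lindqvist→Section 2pm 38 points) loses 43.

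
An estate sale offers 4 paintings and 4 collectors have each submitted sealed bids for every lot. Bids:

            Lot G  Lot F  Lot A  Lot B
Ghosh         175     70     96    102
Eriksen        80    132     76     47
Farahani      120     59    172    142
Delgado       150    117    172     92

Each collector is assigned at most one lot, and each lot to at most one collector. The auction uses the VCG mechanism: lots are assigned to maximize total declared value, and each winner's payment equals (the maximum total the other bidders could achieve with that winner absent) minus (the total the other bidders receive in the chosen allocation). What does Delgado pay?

Efficient allocation: Ghosh→Lot G ($175), Eriksen→Lot F ($132), Farahani→Lot B ($142), Delgado→Lot A ($172); total welfare W = $621.
Delgado receives Lot A at value $172, so the others get W − 172 = $449.
Without Delgado: best allocation of the remaining 3 bidders over all 4 lots is Ghosh→Lot G ($175), Eriksen→Lot F ($132), Farahani→Lot A ($172), total $479.
VCG payment = (others' best without Delgado) − (others' welfare with Delgado) = 479 − 449 = $30.

Delgado pays $30.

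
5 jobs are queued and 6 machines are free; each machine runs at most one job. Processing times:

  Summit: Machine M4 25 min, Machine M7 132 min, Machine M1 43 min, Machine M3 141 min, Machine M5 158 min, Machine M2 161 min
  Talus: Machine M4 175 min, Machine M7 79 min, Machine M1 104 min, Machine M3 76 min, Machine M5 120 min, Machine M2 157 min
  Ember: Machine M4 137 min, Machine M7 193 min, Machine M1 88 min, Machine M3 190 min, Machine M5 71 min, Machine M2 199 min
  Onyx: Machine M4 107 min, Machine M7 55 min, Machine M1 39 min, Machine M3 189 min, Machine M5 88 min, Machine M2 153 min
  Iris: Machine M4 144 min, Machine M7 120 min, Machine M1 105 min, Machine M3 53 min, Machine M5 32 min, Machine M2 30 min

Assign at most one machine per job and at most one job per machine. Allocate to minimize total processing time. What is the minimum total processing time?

Optimal: Summit→Machine M4 (25 min), Talus→Machine M3 (76 min), Ember→Machine M5 (71 min), Onyx→Machine M1 (39 min), Iris→Machine M2 (30 min) — total 25+76+71+39+30 = 241 min.
Column-greedy (each machine in turn goes to its cheapest remaining job) gives 341 min, worse by 100.
Next-best assignment: Summit→Machine M4, Talus→Machine M7, Ember→Machine M5, Onyx→Machine M1, Iris→Machine M2 = 244 min.

Minimum total: 241 min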